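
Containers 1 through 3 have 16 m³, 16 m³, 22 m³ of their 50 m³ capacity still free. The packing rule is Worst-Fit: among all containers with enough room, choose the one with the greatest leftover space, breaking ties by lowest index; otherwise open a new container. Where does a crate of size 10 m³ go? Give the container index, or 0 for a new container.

Containers with room: container 1 (16 m³), container 2 (16 m³), container 3 (22 m³).
Most room is container 3 with 22 m³ free.

3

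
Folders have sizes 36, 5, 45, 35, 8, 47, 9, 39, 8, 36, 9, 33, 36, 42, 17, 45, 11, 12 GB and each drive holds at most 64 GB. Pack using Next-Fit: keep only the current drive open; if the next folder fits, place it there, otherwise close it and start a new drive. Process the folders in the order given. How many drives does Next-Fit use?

11

36 GB → drive 1 (remaining 28 GB)
5 GB → drive 1 (remaining 23 GB)
45 GB → drive 2 (remaining 19 GB)
35 GB → drive 3 (remaining 29 GB)
8 GB → drive 3 (remaining 21 GB)
47 GB → drive 4 (remaining 17 GB)
9 GB → drive 4 (remaining 8 GB)
39 GB → drive 5 (remaining 25 GB)
8 GB → drive 5 (remaining 17 GB)
36 GB → drive 6 (remaining 28 GB)
9 GB → drive 6 (remaining 19 GB)
33 GB → drive 7 (remaining 31 GB)
36 GB → drive 8 (remaining 28 GB)
42 GB → drive 9 (remaining 22 GB)
17 GB → drive 9 (remaining 5 GB)
45 GB → drive 10 (remaining 19 GB)
11 GB → drive 10 (remaining 8 GB)
12 GB → drive 11 (remaining 52 GB)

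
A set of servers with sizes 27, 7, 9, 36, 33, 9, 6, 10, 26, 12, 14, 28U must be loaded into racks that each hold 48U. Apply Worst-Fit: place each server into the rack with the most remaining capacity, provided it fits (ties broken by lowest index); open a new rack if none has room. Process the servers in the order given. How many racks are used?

5

Put 27U in rack 1; 21U remain.
Put 7U in rack 1; 14U remain.
Put 9U in rack 1; 5U remain.
Put 36U in rack 2; 12U remain.
Put 33U in rack 3; 15U remain.
Put 9U in rack 3; 6U remain.
Put 6U in rack 2; 6U remain.
Put 10U in rack 4; 38U remain.
Put 26U in rack 4; 12U remain.
Put 12U in rack 4; 0U remain.
Put 14U in rack 5; 34U remain.
Put 28U in rack 5; 6U remain.
Final racks: [27,7,9] [36,6] [33,9] [10,26,12] [14,28].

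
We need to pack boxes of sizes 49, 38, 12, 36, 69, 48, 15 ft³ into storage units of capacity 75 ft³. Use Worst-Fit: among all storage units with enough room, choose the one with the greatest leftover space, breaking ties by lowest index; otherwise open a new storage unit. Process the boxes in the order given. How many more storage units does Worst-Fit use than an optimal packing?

Worst-Fit: [49] [38,12] [36,15] [69] [48] → 5 storage units.
Total size 267 ft³; any packing needs at least ⌈267/75⌉ = 4 storage units.
An optimal packing achieves that bound: [69] [49,15] [48,12] [38,36] → 4 storage units.
Excess: 5 − 4 = 1.

1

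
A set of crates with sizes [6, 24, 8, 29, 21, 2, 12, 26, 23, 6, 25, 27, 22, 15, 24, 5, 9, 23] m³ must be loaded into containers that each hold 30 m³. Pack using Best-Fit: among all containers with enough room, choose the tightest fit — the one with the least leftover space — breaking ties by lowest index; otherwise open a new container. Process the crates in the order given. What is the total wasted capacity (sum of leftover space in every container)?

Put 6 m³ in container 1; 24 m³ remain.
Put 24 m³ in container 1; 0 m³ remain.
Put 8 m³ in container 2; 22 m³ remain.
Put 29 m³ in container 3; 1 m³ remain.
Put 21 m³ in container 2; 1 m³ remain.
Put 2 m³ in container 4; 28 m³ remain.
Put 12 m³ in container 4; 16 m³ remain.
Put 26 m³ in container 5; 4 m³ remain.
Put 23 m³ in container 6; 7 m³ remain.
Put 6 m³ in container 6; 1 m³ remain.
Put 25 m³ in container 7; 5 m³ remain.
Put 27 m³ in container 8; 3 m³ remain.
Put 22 m³ in container 9; 8 m³ remain.
Put 15 m³ in container 4; 1 m³ remain.
Put 24 m³ in container 10; 6 m³ remain.
Put 5 m³ in container 7; 0 m³ remain.
Put 9 m³ in container 11; 21 m³ remain.
Put 23 m³ in container 12; 7 m³ remain.
12 containers × 30 m³ = 360 m³; used 307 m³; unused 53 m³.

53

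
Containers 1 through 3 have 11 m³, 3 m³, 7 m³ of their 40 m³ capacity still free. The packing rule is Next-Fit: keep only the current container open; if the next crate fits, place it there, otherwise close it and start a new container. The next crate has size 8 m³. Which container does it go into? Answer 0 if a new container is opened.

0

Next-Fit only looks at container 3, which has 7 m³ free.
8 m³ does not fit, so a new container is opened.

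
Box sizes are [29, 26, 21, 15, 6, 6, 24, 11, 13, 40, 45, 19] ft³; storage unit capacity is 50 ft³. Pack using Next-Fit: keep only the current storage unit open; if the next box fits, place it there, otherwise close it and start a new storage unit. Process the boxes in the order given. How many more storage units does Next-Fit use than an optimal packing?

Next-Fit: [29] [26,21] [15,6,6] [24,11,13] [40] [45] [19] → 7 storage units.
Total size 255 ft³; any packing needs at least ⌈255/50⌉ = 6 storage units.
An optimal packing achieves that bound: [45] [40,6] [29,21] [26,24] [19,15,13] [11,6] → 6 storage units.
Excess: 7 − 6 = 1.

1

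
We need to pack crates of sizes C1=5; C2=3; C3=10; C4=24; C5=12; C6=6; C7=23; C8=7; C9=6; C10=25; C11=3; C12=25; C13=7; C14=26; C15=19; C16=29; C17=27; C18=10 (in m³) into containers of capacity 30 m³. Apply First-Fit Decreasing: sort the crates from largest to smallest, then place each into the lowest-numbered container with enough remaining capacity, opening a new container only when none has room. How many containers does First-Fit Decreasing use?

Sorted descending: 29, 27, 26, 25, 25, 24, 23, 19, 12, 10, 10, 7, 7, 6, 6, 5, 3, 3.
container 1: place 29 m³, 1 m³ left
container 2: place 27 m³, 3 m³ left
container 3: place 26 m³, 4 m³ left
container 4: place 25 m³, 5 m³ left
container 5: place 25 m³, 5 m³ left
container 6: place 24 m³, 6 m³ left
container 7: place 23 m³, 7 m³ left
container 8: place 19 m³, 11 m³ left
container 9: place 12 m³, 18 m³ left
container 8: place 10 m³, 1 m³ left
container 9: place 10 m³, 8 m³ left
container 7: place 7 m³, 0 m³ left
container 9: place 7 m³, 1 m³ left
container 6: place 6 m³, 0 m³ left
container 10: place 6 m³, 24 m³ left
container 4: place 5 m³, 0 m³ left
container 2: place 3 m³, 0 m³ left
container 3: place 3 m³, 1 m³ left
Final containers: [29] [27,3] [26,3] [25,5] [25] [24,6] [23,7] [19,10] [12,10,7] [6].

10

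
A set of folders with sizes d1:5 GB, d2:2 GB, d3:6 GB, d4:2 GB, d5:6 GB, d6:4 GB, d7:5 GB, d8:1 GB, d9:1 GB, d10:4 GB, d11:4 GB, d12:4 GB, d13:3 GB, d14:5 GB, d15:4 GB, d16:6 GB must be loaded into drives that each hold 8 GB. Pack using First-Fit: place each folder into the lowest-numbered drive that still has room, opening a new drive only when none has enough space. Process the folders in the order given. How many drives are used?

Put d1 (5 GB) in drive 1; 3 GB remain.
Put d2 (2 GB) in drive 1; 1 GB remain.
Put d3 (6 GB) in drive 2; 2 GB remain.
Put d4 (2 GB) in drive 2; 0 GB remain.
Put d5 (6 GB) in drive 3; 2 GB remain.
Put d6 (4 GB) in drive 4; 4 GB remain.
Put d7 (5 GB) in drive 5; 3 GB remain.
Put d8 (1 GB) in drive 1; 0 GB remain.
Put d9 (1 GB) in drive 3; 1 GB remain.
Put d10 (4 GB) in drive 4; 0 GB remain.
Put d11 (4 GB) in drive 6; 4 GB remain.
Put d12 (4 GB) in drive 6; 0 GB remain.
Put d13 (3 GB) in drive 5; 0 GB remain.
Put d14 (5 GB) in drive 7; 3 GB remain.
Put d15 (4 GB) in drive 8; 4 GB remain.
Put d16 (6 GB) in drive 9; 2 GB remain.
Final drives: [5,2,1] [6,2] [6,1] [4,4] [5,3] [4,4] [5] [4] [6].

9 drives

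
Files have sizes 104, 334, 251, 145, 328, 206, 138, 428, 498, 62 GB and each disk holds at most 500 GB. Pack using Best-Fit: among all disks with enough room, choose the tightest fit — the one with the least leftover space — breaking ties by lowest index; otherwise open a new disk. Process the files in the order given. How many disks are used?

6 disks

104 GB → disk 1 (remaining 396 GB)
334 GB → disk 1 (remaining 62 GB)
251 GB → disk 2 (remaining 249 GB)
145 GB → disk 2 (remaining 104 GB)
328 GB → disk 3 (remaining 172 GB)
206 GB → disk 4 (remaining 294 GB)
138 GB → disk 3 (remaining 34 GB)
428 GB → disk 5 (remaining 72 GB)
498 GB → disk 6 (remaining 2 GB)
62 GB → disk 1 (remaining 0 GB)
Final disks: [104,334,62] [251,145] [328,138] [206] [428] [498].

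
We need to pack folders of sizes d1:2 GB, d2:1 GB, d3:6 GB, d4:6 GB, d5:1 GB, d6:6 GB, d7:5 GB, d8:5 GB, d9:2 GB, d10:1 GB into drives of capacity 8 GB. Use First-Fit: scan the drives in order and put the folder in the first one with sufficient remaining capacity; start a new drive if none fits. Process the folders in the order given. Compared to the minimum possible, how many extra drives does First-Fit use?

First-Fit: [2,1,1,2,1] [6] [6] [6] [5] [5] → 6 drives.
Total size 35 GB; any packing needs at least ⌈35/8⌉ = 5 drives.
An optimal packing achieves that bound: [6,2] [6,2] [6,1,1] [5,1] [5] → 5 drives.
Excess: 6 − 5 = 1.

1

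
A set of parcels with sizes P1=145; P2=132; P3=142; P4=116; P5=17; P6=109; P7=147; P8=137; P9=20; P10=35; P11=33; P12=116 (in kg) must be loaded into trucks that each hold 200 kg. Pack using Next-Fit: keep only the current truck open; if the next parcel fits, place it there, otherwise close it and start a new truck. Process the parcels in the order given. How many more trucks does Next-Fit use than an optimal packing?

0

Next-Fit: [145] [132] [142] [116,17] [109] [147] [137,20,35] [33,116] → 8 trucks.
8 parcels exceed 100 kg (half the capacity), and no two of those can share a truck, so at least 8 trucks are needed.
So 8 is already optimal.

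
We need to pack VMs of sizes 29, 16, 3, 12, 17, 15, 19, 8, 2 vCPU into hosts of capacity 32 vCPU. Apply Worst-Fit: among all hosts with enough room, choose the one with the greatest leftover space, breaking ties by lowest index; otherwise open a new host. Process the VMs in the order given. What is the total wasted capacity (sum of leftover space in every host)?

Put 29 vCPU in host 1; 3 vCPU remain.
Put 16 vCPU in host 2; 16 vCPU remain.
Put 3 vCPU in host 2; 13 vCPU remain.
Put 12 vCPU in host 2; 1 vCPU remain.
Put 17 vCPU in host 3; 15 vCPU remain.
Put 15 vCPU in host 3; 0 vCPU remain.
Put 19 vCPU in host 4; 13 vCPU remain.
Put 8 vCPU in host 4; 5 vCPU remain.
Put 2 vCPU in host 4; 3 vCPU remain.
4 hosts × 32 vCPU = 128 vCPU; used 121 vCPU; unused 7 vCPU.

7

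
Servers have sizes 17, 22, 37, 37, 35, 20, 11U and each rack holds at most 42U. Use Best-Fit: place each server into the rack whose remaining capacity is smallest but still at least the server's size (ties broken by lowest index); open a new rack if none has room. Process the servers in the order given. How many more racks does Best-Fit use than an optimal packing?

Best-Fit: [17,22] [37] [37] [35] [20,11] → 5 racks.
Total size 179U; any packing needs at least ⌈179/42⌉ = 5 racks.
So 5 is already optimal.

0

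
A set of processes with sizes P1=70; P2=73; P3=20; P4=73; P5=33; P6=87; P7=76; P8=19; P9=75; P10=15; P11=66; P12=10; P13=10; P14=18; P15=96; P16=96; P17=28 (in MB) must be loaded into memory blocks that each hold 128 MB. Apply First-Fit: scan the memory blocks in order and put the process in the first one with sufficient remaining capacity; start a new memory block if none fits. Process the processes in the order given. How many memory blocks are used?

P1 (70 MB) → memory block 1 (remaining 58 MB)
P2 (73 MB) → memory block 2 (remaining 55 MB)
P3 (20 MB) → memory block 1 (remaining 38 MB)
P4 (73 MB) → memory block 3 (remaining 55 MB)
P5 (33 MB) → memory block 1 (remaining 5 MB)
P6 (87 MB) → memory block 4 (remaining 41 MB)
P7 (76 MB) → memory block 5 (remaining 52 MB)
P8 (19 MB) → memory block 2 (remaining 36 MB)
P9 (75 MB) → memory block 6 (remaining 53 MB)
P10 (15 MB) → memory block 2 (remaining 21 MB)
P11 (66 MB) → memory block 7 (remaining 62 MB)
P12 (10 MB) → memory block 2 (remaining 11 MB)
P13 (10 MB) → memory block 2 (remaining 1 MB)
P14 (18 MB) → memory block 3 (remaining 37 MB)
P15 (96 MB) → memory block 8 (remaining 32 MB)
P16 (96 MB) → memory block 9 (remaining 32 MB)
P17 (28 MB) → memory block 3 (remaining 9 MB)
Final memory blocks: [70,20,33] [73,19,15,10,10] [73,18,28] [87] [76] [75] [66] [96] [96].

9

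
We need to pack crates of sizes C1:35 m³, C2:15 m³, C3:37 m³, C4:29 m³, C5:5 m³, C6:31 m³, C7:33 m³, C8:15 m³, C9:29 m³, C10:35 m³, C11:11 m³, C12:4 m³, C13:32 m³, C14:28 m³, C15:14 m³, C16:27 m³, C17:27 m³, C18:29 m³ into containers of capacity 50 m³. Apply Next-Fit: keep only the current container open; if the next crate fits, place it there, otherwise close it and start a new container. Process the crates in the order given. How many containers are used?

container 1: place C1 (35 m³), 15 m³ left
container 1: place C2 (15 m³), 0 m³ left
container 2: place C3 (37 m³), 13 m³ left
container 3: place C4 (29 m³), 21 m³ left
container 3: place C5 (5 m³), 16 m³ left
container 4: place C6 (31 m³), 19 m³ left
container 5: place C7 (33 m³), 17 m³ left
container 5: place C8 (15 m³), 2 m³ left
container 6: place C9 (29 m³), 21 m³ left
container 7: place C10 (35 m³), 15 m³ left
container 7: place C11 (11 m³), 4 m³ left
container 7: place C12 (4 m³), 0 m³ left
container 8: place C13 (32 m³), 18 m³ left
container 9: place C14 (28 m³), 22 m³ left
container 9: place C15 (14 m³), 8 m³ left
container 10: place C16 (27 m³), 23 m³ left
container 11: place C17 (27 m³), 23 m³ left
container 12: place C18 (29 m³), 21 m³ left

12 containers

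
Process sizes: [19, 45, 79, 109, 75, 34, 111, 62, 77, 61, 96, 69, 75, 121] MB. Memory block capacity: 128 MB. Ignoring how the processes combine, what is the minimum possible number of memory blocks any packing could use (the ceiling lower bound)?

9 memory blocks

Total size = 19 + 45 + 79 + 109 + 75 + 34 + 111 + 62 + 77 + 61 + 96 + 69 + 75 + 121 = 1033 MB.
⌈1033 / 128⌉ = 9.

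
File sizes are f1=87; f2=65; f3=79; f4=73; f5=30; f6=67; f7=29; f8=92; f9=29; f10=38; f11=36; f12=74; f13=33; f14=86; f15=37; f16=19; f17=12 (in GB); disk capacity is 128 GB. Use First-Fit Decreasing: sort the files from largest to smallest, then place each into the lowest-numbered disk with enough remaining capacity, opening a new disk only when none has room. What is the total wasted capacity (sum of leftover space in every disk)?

138

Sorted descending: 92, 87, 86, 79, 74, 73, 67, 65, 38, 37, 36, 33, 30, 29, 29, 19, 12.
Put 92 GB in disk 1; 36 GB remain.
Put 87 GB in disk 2; 41 GB remain.
Put 86 GB in disk 3; 42 GB remain.
Put 79 GB in disk 4; 49 GB remain.
Put 74 GB in disk 5; 54 GB remain.
Put 73 GB in disk 6; 55 GB remain.
Put 67 GB in disk 7; 61 GB remain.
Put 65 GB in disk 8; 63 GB remain.
Put 38 GB in disk 2; 3 GB remain.
Put 37 GB in disk 3; 5 GB remain.
Put 36 GB in disk 1; 0 GB remain.
Put 33 GB in disk 4; 16 GB remain.
Put 30 GB in disk 5; 24 GB remain.
Put 29 GB in disk 6; 26 GB remain.
Put 29 GB in disk 7; 32 GB remain.
Put 19 GB in disk 5; 5 GB remain.
Put 12 GB in disk 4; 4 GB remain.
8 disks × 128 GB = 1024 GB; used 886 GB; unused 138 GB.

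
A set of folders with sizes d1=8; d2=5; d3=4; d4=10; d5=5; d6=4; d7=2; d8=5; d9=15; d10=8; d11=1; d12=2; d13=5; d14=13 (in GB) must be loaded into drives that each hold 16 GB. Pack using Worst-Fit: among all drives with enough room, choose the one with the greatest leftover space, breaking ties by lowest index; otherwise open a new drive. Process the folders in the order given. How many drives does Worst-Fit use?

Put d1 (8 GB) in drive 1; 8 GB remain.
Put d2 (5 GB) in drive 1; 3 GB remain.
Put d3 (4 GB) in drive 2; 12 GB remain.
Put d4 (10 GB) in drive 2; 2 GB remain.
Put d5 (5 GB) in drive 3; 11 GB remain.
Put d6 (4 GB) in drive 3; 7 GB remain.
Put d7 (2 GB) in drive 3; 5 GB remain.
Put d8 (5 GB) in drive 3; 0 GB remain.
Put d9 (15 GB) in drive 4; 1 GB remain.
Put d10 (8 GB) in drive 5; 8 GB remain.
Put d11 (1 GB) in drive 5; 7 GB remain.
Put d12 (2 GB) in drive 5; 5 GB remain.
Put d13 (5 GB) in drive 5; 0 GB remain.
Put d14 (13 GB) in drive 6; 3 GB remain.

6 drives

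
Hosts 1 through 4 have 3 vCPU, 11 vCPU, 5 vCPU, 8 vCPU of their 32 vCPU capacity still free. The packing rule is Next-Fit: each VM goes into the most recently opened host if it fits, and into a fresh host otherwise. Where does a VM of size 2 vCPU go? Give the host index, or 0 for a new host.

4

Next-Fit only looks at host 4, which has 8 vCPU free.
2 vCPU fits there.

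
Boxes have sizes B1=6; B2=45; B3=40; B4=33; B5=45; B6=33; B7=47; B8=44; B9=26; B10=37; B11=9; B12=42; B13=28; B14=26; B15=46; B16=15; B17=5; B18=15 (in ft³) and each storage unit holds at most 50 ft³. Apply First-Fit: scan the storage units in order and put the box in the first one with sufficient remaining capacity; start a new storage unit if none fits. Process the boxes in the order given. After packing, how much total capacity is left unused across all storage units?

B1 (6 ft³) → storage unit 1 (remaining 44 ft³)
B2 (45 ft³) → storage unit 2 (remaining 5 ft³)
B3 (40 ft³) → storage unit 1 (remaining 4 ft³)
B4 (33 ft³) → storage unit 3 (remaining 17 ft³)
B5 (45 ft³) → storage unit 4 (remaining 5 ft³)
B6 (33 ft³) → storage unit 5 (remaining 17 ft³)
B7 (47 ft³) → storage unit 6 (remaining 3 ft³)
B8 (44 ft³) → storage unit 7 (remaining 6 ft³)
B9 (26 ft³) → storage unit 8 (remaining 24 ft³)
B10 (37 ft³) → storage unit 9 (remaining 13 ft³)
B11 (9 ft³) → storage unit 3 (remaining 8 ft³)
B12 (42 ft³) → storage unit 10 (remaining 8 ft³)
B13 (28 ft³) → storage unit 11 (remaining 22 ft³)
B14 (26 ft³) → storage unit 12 (remaining 24 ft³)
B15 (46 ft³) → storage unit 13 (remaining 4 ft³)
B16 (15 ft³) → storage unit 5 (remaining 2 ft³)
B17 (5 ft³) → storage unit 2 (remaining 0 ft³)
B18 (15 ft³) → storage unit 8 (remaining 9 ft³)
13 storage units × 50 ft³ = 650 ft³; used 542 ft³; unused 108 ft³.

108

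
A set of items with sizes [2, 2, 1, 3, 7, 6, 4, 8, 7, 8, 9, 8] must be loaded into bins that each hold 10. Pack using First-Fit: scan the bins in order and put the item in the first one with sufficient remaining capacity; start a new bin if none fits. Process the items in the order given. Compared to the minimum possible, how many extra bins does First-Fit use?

1

First-Fit: [2,2,1,3] [7] [6,4] [8] [7] [8] [9] [8] → 8 bins.
Total size 65; any packing needs at least ⌈65/10⌉ = 7 bins.
An optimal packing achieves that bound: [9,1] [8,2] [8,2] [8] [7,3] [7] [6,4] → 7 bins.
Excess: 8 − 7 = 1.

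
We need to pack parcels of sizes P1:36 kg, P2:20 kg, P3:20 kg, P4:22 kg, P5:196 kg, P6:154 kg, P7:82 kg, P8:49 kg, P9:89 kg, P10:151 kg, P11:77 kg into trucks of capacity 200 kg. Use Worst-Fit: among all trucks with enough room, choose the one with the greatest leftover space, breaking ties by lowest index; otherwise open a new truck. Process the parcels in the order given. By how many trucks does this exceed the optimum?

1

Worst-Fit: [36,20,20,22,82] [196] [154] [49,89] [151] [77] → 6 trucks.
Total size 896 kg; any packing needs at least ⌈896/200⌉ = 5 trucks.
An optimal packing achieves that bound: [196] [154,36] [151,49] [89,82,22] [77,20,20] → 5 trucks.
Excess: 6 − 5 = 1.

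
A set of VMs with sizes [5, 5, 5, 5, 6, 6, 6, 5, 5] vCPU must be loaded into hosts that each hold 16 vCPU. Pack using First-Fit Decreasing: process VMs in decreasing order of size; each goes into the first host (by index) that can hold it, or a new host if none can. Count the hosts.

Sorted descending: 6, 6, 6, 5, 5, 5, 5, 5, 5.
host 1: place 6 vCPU, 10 vCPU left
host 1: place 6 vCPU, 4 vCPU left
host 2: place 6 vCPU, 10 vCPU left
host 2: place 5 vCPU, 5 vCPU left
host 2: place 5 vCPU, 0 vCPU left
host 3: place 5 vCPU, 11 vCPU left
host 3: place 5 vCPU, 6 vCPU left
host 3: place 5 vCPU, 1 vCPU left
host 4: place 5 vCPU, 11 vCPU left
Final hosts: [6,6] [6,5,5] [5,5,5] [5].

4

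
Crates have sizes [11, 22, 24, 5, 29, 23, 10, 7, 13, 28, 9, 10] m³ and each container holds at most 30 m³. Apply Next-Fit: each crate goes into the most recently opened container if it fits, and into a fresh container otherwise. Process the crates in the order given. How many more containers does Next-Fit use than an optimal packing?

Next-Fit: [11] [22] [24,5] [29] [23] [10,7,13] [28] [9,10] → 8 containers.
Total size 191 m³; any packing needs at least ⌈191/30⌉ = 7 containers.
An optimal packing achieves that bound: [29] [28] [24,5] [23,7] [22] [13,11] [10,10,9] → 7 containers.
Excess: 8 − 7 = 1.

1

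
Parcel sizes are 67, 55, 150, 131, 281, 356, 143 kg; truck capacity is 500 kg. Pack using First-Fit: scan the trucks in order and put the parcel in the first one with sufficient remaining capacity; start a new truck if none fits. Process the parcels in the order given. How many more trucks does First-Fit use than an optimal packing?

First-Fit: [67,55,150,131] [281,143] [356] → 3 trucks.
Total size 1183 kg; any packing needs at least ⌈1183/500⌉ = 3 trucks.
So 3 is already optimal.

0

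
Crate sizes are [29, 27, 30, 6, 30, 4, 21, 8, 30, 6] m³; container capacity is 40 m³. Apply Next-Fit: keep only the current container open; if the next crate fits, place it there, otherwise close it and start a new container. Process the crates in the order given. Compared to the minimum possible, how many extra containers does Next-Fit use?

0

Next-Fit: [29] [27] [30,6] [30,4] [21,8] [30,6] → 6 containers.
6 crates exceed 20 m³ (half the capacity), and no two of those can share a container, so at least 6 containers are needed.
So 6 is already optimal.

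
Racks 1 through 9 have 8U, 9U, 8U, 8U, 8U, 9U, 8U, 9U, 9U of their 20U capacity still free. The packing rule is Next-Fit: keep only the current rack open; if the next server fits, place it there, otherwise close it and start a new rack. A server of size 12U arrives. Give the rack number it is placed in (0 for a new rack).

0

Next-Fit only looks at rack 9, which has 9U free.
12U does not fit, so a new rack is opened.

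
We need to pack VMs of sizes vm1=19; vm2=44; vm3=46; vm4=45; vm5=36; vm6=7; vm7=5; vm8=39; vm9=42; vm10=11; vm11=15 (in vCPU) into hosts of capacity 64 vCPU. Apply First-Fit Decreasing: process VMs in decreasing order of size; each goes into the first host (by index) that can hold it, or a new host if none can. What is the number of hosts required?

6

Sorted descending: 46, 45, 44, 42, 39, 36, 19, 15, 11, 7, 5.
host 1: place 46 vCPU, 18 vCPU left
host 2: place 45 vCPU, 19 vCPU left
host 3: place 44 vCPU, 20 vCPU left
host 4: place 42 vCPU, 22 vCPU left
host 5: place 39 vCPU, 25 vCPU left
host 6: place 36 vCPU, 28 vCPU left
host 2: place 19 vCPU, 0 vCPU left
host 1: place 15 vCPU, 3 vCPU left
host 3: place 11 vCPU, 9 vCPU left
host 3: place 7 vCPU, 2 vCPU left
host 4: place 5 vCPU, 17 vCPU left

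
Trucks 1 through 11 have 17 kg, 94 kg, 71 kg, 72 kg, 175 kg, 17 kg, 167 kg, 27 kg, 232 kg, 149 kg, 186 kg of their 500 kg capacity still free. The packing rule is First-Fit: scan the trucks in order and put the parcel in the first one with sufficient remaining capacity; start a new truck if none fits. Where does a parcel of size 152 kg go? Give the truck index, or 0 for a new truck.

5

Trucks with room: truck 5 (175 kg), truck 7 (167 kg), truck 9 (232 kg), truck 11 (186 kg).
The first with room is truck 5.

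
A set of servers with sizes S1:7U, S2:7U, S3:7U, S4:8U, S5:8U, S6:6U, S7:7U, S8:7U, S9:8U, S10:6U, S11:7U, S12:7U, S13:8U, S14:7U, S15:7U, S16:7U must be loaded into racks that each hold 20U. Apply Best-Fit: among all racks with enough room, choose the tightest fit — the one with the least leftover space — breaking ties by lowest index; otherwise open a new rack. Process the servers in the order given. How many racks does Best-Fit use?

7

rack 1: place S1 (7U), 13U left
rack 1: place S2 (7U), 6U left
rack 2: place S3 (7U), 13U left
rack 2: place S4 (8U), 5U left
rack 3: place S5 (8U), 12U left
rack 1: place S6 (6U), 0U left
rack 3: place S7 (7U), 5U left
rack 4: place S8 (7U), 13U left
rack 4: place S9 (8U), 5U left
rack 5: place S10 (6U), 14U left
rack 5: place S11 (7U), 7U left
rack 5: place S12 (7U), 0U left
rack 6: place S13 (8U), 12U left
rack 6: place S14 (7U), 5U left
rack 7: place S15 (7U), 13U left
rack 7: place S16 (7U), 6U left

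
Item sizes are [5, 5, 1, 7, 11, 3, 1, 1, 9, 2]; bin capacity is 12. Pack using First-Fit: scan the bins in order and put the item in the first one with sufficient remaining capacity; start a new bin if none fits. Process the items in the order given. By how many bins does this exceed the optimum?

0

First-Fit: [5,5,1,1] [7,3,1] [11] [9,2] → 4 bins.
Total size 45; any packing needs at least ⌈45/12⌉ = 4 bins.
So 4 is already optimal.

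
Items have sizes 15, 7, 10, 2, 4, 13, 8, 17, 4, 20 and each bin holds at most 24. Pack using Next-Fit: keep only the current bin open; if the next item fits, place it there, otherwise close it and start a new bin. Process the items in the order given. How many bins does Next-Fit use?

bin 1: place 15, 9 left
bin 1: place 7, 2 left
bin 2: place 10, 14 left
bin 2: place 2, 12 left
bin 2: place 4, 8 left
bin 3: place 13, 11 left
bin 3: place 8, 3 left
bin 4: place 17, 7 left
bin 4: place 4, 3 left
bin 5: place 20, 4 left
Final bins: [15,7] [10,2,4] [13,8] [17,4] [20].

5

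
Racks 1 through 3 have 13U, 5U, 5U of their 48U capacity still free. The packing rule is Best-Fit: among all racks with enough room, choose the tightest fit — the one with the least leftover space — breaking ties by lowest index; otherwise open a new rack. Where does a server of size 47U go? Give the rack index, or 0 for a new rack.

0

No rack has ≥ 47U free, so a new rack is opened.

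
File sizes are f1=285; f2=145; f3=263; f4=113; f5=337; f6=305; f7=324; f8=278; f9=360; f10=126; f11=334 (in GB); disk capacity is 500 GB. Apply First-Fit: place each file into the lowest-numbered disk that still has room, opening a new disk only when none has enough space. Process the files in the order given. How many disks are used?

Put f1 (285 GB) in disk 1; 215 GB remain.
Put f2 (145 GB) in disk 1; 70 GB remain.
Put f3 (263 GB) in disk 2; 237 GB remain.
Put f4 (113 GB) in disk 2; 124 GB remain.
Put f5 (337 GB) in disk 3; 163 GB remain.
Put f6 (305 GB) in disk 4; 195 GB remain.
Put f7 (324 GB) in disk 5; 176 GB remain.
Put f8 (278 GB) in disk 6; 222 GB remain.
Put f9 (360 GB) in disk 7; 140 GB remain.
Put f10 (126 GB) in disk 3; 37 GB remain.
Put f11 (334 GB) in disk 8; 166 GB remain.
Final disks: [285,145] [263,113] [337,126] [305] [324] [278] [360] [334].

8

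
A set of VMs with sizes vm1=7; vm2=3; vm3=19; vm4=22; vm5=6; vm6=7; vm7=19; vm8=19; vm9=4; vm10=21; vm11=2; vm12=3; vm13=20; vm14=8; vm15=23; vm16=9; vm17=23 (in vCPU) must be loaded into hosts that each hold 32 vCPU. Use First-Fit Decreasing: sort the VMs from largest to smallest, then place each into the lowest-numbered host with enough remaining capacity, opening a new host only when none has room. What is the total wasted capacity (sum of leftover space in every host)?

Sorted descending: 23, 23, 22, 21, 20, 19, 19, 19, 9, 8, 7, 7, 6, 4, 3, 3, 2.
Put 23 vCPU in host 1; 9 vCPU remain.
Put 23 vCPU in host 2; 9 vCPU remain.
Put 22 vCPU in host 3; 10 vCPU remain.
Put 21 vCPU in host 4; 11 vCPU remain.
Put 20 vCPU in host 5; 12 vCPU remain.
Put 19 vCPU in host 6; 13 vCPU remain.
Put 19 vCPU in host 7; 13 vCPU remain.
Put 19 vCPU in host 8; 13 vCPU remain.
Put 9 vCPU in host 1; 0 vCPU remain.
Put 8 vCPU in host 2; 1 vCPU remain.
Put 7 vCPU in host 3; 3 vCPU remain.
Put 7 vCPU in host 4; 4 vCPU remain.
Put 6 vCPU in host 5; 6 vCPU remain.
Put 4 vCPU in host 4; 0 vCPU remain.
Put 3 vCPU in host 3; 0 vCPU remain.
Put 3 vCPU in host 5; 3 vCPU remain.
Put 2 vCPU in host 5; 1 vCPU remain.
8 hosts × 32 vCPU = 256 vCPU; used 215 vCPU; unused 41 vCPU.

41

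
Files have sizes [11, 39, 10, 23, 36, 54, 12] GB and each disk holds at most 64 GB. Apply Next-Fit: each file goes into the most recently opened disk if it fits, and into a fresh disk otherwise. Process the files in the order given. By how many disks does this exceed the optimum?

Next-Fit: [11,39,10] [23,36] [54] [12] → 4 disks.
Total size 185 GB; any packing needs at least ⌈185/64⌉ = 3 disks.
An optimal packing achieves that bound: [54,10] [39,23] [36,12,11] → 3 disks.
Excess: 4 − 3 = 1.

1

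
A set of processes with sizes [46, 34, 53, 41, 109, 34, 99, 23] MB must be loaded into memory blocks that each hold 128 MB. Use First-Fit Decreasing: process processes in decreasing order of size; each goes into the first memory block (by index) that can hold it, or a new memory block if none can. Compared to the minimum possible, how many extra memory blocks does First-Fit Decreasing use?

First-Fit Decreasing: [109] [99,23] [53,46] [41,34,34] → 4 memory blocks.
Total size 439 MB; any packing needs at least ⌈439/128⌉ = 4 memory blocks.
So 4 is already optimal.

0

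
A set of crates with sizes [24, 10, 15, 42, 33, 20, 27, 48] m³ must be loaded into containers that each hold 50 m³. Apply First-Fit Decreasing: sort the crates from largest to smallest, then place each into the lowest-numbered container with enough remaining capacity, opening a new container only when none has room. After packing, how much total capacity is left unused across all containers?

Sorted descending: 48, 42, 33, 27, 24, 20, 15, 10.
48 m³ → container 1 (remaining 2 m³)
42 m³ → container 2 (remaining 8 m³)
33 m³ → container 3 (remaining 17 m³)
27 m³ → container 4 (remaining 23 m³)
24 m³ → container 5 (remaining 26 m³)
20 m³ → container 4 (remaining 3 m³)
15 m³ → container 3 (remaining 2 m³)
10 m³ → container 5 (remaining 16 m³)
5 containers × 50 m³ = 250 m³; used 219 m³; unused 31 m³.

31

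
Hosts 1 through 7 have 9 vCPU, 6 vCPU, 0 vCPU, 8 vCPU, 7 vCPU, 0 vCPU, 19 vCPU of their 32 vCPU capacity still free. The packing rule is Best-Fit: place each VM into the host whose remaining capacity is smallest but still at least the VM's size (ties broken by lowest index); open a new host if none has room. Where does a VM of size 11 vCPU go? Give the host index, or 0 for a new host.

7

Hosts with room: host 7 (19 vCPU).
Tightest fit is host 7 with 19 vCPU free.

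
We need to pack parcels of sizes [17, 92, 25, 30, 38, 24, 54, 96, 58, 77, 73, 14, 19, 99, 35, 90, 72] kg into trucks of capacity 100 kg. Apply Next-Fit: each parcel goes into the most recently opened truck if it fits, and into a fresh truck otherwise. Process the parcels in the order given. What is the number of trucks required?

13 trucks

Put 17 kg in truck 1; 83 kg remain.
Put 92 kg in truck 2; 8 kg remain.
Put 25 kg in truck 3; 75 kg remain.
Put 30 kg in truck 3; 45 kg remain.
Put 38 kg in truck 3; 7 kg remain.
Put 24 kg in truck 4; 76 kg remain.
Put 54 kg in truck 4; 22 kg remain.
Put 96 kg in truck 5; 4 kg remain.
Put 58 kg in truck 6; 42 kg remain.
Put 77 kg in truck 7; 23 kg remain.
Put 73 kg in truck 8; 27 kg remain.
Put 14 kg in truck 8; 13 kg remain.
Put 19 kg in truck 9; 81 kg remain.
Put 99 kg in truck 10; 1 kg remain.
Put 35 kg in truck 11; 65 kg remain.
Put 90 kg in truck 12; 10 kg remain.
Put 72 kg in truck 13; 28 kg remain.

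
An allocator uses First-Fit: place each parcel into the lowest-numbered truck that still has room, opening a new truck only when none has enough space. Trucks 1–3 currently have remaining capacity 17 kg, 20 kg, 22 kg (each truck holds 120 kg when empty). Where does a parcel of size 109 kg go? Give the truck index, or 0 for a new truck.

No truck has ≥ 109 kg free, so a new truck is opened.

0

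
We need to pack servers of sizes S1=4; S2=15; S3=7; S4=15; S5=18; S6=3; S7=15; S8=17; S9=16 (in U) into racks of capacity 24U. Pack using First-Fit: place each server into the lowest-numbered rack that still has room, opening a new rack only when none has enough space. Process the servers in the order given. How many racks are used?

6 racks

Put S1 (4U) in rack 1; 20U remain.
Put S2 (15U) in rack 1; 5U remain.
Put S3 (7U) in rack 2; 17U remain.
Put S4 (15U) in rack 2; 2U remain.
Put S5 (18U) in rack 3; 6U remain.
Put S6 (3U) in rack 1; 2U remain.
Put S7 (15U) in rack 4; 9U remain.
Put S8 (17U) in rack 5; 7U remain.
Put S9 (16U) in rack 6; 8U remain.
Final racks: [4,15,3] [7,15] [18] [15] [17] [16].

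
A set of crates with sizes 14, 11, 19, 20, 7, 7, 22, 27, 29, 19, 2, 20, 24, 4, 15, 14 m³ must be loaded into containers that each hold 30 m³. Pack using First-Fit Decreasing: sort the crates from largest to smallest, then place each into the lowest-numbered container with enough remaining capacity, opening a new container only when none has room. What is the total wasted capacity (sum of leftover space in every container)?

Sorted descending: 29, 27, 24, 22, 20, 20, 19, 19, 15, 14, 14, 11, 7, 7, 4, 2.
container 1: place 29 m³, 1 m³ left
container 2: place 27 m³, 3 m³ left
container 3: place 24 m³, 6 m³ left
container 4: place 22 m³, 8 m³ left
container 5: place 20 m³, 10 m³ left
container 6: place 20 m³, 10 m³ left
container 7: place 19 m³, 11 m³ left
container 8: place 19 m³, 11 m³ left
container 9: place 15 m³, 15 m³ left
container 9: place 14 m³, 1 m³ left
container 10: place 14 m³, 16 m³ left
container 7: place 11 m³, 0 m³ left
container 4: place 7 m³, 1 m³ left
container 5: place 7 m³, 3 m³ left
container 3: place 4 m³, 2 m³ left
container 2: place 2 m³, 1 m³ left
10 containers × 30 m³ = 300 m³; used 254 m³; unused 46 m³.

46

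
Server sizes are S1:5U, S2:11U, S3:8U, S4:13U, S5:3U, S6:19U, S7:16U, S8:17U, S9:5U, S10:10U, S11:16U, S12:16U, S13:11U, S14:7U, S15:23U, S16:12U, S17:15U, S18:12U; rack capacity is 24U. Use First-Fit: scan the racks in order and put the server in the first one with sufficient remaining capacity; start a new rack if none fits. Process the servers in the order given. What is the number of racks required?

rack 1: place S1 (5U), 19U left
rack 1: place S2 (11U), 8U left
rack 1: place S3 (8U), 0U left
rack 2: place S4 (13U), 11U left
rack 2: place S5 (3U), 8U left
rack 3: place S6 (19U), 5U left
rack 4: place S7 (16U), 8U left
rack 5: place S8 (17U), 7U left
rack 2: place S9 (5U), 3U left
rack 6: place S10 (10U), 14U left
rack 7: place S11 (16U), 8U left
rack 8: place S12 (16U), 8U left
rack 6: place S13 (11U), 3U left
rack 4: place S14 (7U), 1U left
rack 9: place S15 (23U), 1U left
rack 10: place S16 (12U), 12U left
rack 11: place S17 (15U), 9U left
rack 10: place S18 (12U), 0U left

11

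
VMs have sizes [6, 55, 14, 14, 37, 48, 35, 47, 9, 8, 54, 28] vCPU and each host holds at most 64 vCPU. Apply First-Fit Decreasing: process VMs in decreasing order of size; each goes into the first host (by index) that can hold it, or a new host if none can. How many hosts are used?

6

Sorted descending: 55, 54, 48, 47, 37, 35, 28, 14, 14, 9, 8, 6.
host 1: place 55 vCPU, 9 vCPU left
host 2: place 54 vCPU, 10 vCPU left
host 3: place 48 vCPU, 16 vCPU left
host 4: place 47 vCPU, 17 vCPU left
host 5: place 37 vCPU, 27 vCPU left
host 6: place 35 vCPU, 29 vCPU left
host 6: place 28 vCPU, 1 vCPU left
host 3: place 14 vCPU, 2 vCPU left
host 4: place 14 vCPU, 3 vCPU left
host 1: place 9 vCPU, 0 vCPU left
host 2: place 8 vCPU, 2 vCPU left
host 5: place 6 vCPU, 21 vCPU left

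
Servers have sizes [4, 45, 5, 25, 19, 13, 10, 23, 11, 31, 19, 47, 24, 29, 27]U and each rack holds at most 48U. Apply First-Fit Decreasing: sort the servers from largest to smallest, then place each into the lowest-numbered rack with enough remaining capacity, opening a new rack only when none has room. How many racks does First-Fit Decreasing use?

Sorted descending: 47, 45, 31, 29, 27, 25, 24, 23, 19, 19, 13, 11, 10, 5, 4.
47U → rack 1 (remaining 1U)
45U → rack 2 (remaining 3U)
31U → rack 3 (remaining 17U)
29U → rack 4 (remaining 19U)
27U → rack 5 (remaining 21U)
25U → rack 6 (remaining 23U)
24U → rack 7 (remaining 24U)
23U → rack 6 (remaining 0U)
19U → rack 4 (remaining 0U)
19U → rack 5 (remaining 2U)
13U → rack 3 (remaining 4U)
11U → rack 7 (remaining 13U)
10U → rack 7 (remaining 3U)
5U → rack 8 (remaining 43U)
4U → rack 3 (remaining 0U)
Final racks: [47] [45] [31,13,4] [29,19] [27,19] [25,23] [24,11,10] [5].

8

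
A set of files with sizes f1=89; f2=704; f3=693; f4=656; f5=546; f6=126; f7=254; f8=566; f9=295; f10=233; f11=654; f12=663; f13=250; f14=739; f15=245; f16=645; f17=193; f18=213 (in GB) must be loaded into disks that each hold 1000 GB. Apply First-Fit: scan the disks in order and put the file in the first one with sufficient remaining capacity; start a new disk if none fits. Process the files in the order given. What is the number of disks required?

9 disks

disk 1: place f1 (89 GB), 911 GB left
disk 1: place f2 (704 GB), 207 GB left
disk 2: place f3 (693 GB), 307 GB left
disk 3: place f4 (656 GB), 344 GB left
disk 4: place f5 (546 GB), 454 GB left
disk 1: place f6 (126 GB), 81 GB left
disk 2: place f7 (254 GB), 53 GB left
disk 5: place f8 (566 GB), 434 GB left
disk 3: place f9 (295 GB), 49 GB left
disk 4: place f10 (233 GB), 221 GB left
disk 6: place f11 (654 GB), 346 GB left
disk 7: place f12 (663 GB), 337 GB left
disk 5: place f13 (250 GB), 184 GB left
disk 8: place f14 (739 GB), 261 GB left
disk 6: place f15 (245 GB), 101 GB left
disk 9: place f16 (645 GB), 355 GB left
disk 4: place f17 (193 GB), 28 GB left
disk 7: place f18 (213 GB), 124 GB left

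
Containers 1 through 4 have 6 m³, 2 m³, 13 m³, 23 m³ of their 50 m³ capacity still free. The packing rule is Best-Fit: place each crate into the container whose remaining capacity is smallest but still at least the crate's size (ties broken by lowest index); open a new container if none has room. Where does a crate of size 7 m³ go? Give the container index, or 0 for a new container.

Containers with room: container 3 (13 m³), container 4 (23 m³).
Tightest fit is container 3 with 13 m³ free.

3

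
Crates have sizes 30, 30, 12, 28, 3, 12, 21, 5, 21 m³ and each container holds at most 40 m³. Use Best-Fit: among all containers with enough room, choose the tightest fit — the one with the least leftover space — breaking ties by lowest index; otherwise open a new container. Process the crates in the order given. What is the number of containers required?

Put 30 m³ in container 1; 10 m³ remain.
Put 30 m³ in container 2; 10 m³ remain.
Put 12 m³ in container 3; 28 m³ remain.
Put 28 m³ in container 3; 0 m³ remain.
Put 3 m³ in container 1; 7 m³ remain.
Put 12 m³ in container 4; 28 m³ remain.
Put 21 m³ in container 4; 7 m³ remain.
Put 5 m³ in container 1; 2 m³ remain.
Put 21 m³ in container 5; 19 m³ remain.
Final containers: [30,3,5] [30] [12,28] [12,21] [21].

5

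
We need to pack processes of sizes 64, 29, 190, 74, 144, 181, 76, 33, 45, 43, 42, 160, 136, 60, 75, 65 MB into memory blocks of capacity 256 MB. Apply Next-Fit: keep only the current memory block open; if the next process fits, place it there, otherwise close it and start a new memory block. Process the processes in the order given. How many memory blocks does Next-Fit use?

Put 64 MB in memory block 1; 192 MB remain.
Put 29 MB in memory block 1; 163 MB remain.
Put 190 MB in memory block 2; 66 MB remain.
Put 74 MB in memory block 3; 182 MB remain.
Put 144 MB in memory block 3; 38 MB remain.
Put 181 MB in memory block 4; 75 MB remain.
Put 76 MB in memory block 5; 180 MB remain.
Put 33 MB in memory block 5; 147 MB remain.
Put 45 MB in memory block 5; 102 MB remain.
Put 43 MB in memory block 5; 59 MB remain.
Put 42 MB in memory block 5; 17 MB remain.
Put 160 MB in memory block 6; 96 MB remain.
Put 136 MB in memory block 7; 120 MB remain.
Put 60 MB in memory block 7; 60 MB remain.
Put 75 MB in memory block 8; 181 MB remain.
Put 65 MB in memory block 8; 116 MB remain.
Final memory blocks: [64,29] [190] [74,144] [181] [76,33,45,43,42] [160] [136,60] [75,65].

8 memory blocks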